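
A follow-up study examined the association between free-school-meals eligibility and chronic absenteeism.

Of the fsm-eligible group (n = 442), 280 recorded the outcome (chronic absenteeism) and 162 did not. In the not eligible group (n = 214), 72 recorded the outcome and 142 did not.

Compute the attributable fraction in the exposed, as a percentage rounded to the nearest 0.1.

From the description: a = 280, b = 162, c = 72, d = 142.
Risk in exposed = 280/442 = 0.63348; risk in unexposed = 72/214 = 0.33645.
RR = 0.63348/0.33645 = 1.88286
AR% = (RR − 1)/RR × 100 = (1.88286 − 1)/1.88286 × 100 = 46.8892%

46.9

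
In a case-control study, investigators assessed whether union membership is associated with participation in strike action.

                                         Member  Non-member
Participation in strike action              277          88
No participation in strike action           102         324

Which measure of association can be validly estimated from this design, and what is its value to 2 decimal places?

Reading the table with exposure as columns: a = 277 (Member, case), b = 102 (Member, non-case), c = 88 (Non-member, case), d = 324.
This is a case-control study: participants were sampled on outcome status, so risks in the source population cannot be estimated directly — relative risk is not valid here. The odds ratio is the appropriate measure.
OR = (a·d)/(b·c) = (277 × 324) / (102 × 88) = 89748 / 8976 = 9.99866

10.00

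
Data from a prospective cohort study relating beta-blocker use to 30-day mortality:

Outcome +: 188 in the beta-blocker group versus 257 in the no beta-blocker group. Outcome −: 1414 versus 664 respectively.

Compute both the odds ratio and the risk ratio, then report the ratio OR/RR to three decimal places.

0.817

From the description: a = 188, b = 1414, c = 257, d = 664.
OR = (188·664)/(1414·257) = 124832/363398 = 0.34351
Risk in exposed = 188/1602 = 0.11735; risk in unexposed = 257/921 = 0.27904; RR = 0.42055
OR/RR = 0.34351 / 0.42055 = 0.81681
The outcome is not rare, so the OR lies further from 1 than the RR.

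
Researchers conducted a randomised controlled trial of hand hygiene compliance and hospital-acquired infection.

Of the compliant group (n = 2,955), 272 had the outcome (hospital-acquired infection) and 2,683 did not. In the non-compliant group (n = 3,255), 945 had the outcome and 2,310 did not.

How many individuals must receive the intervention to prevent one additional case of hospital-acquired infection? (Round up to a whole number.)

6

Risk in treated group = 272/2955 = 0.09205; risk in control = 945/3255 = 0.29032.
Absolute risk reduction = 0.29032 − 0.09205 = 0.19828
NNT = 1 / ARR = 1 / 0.19828 = 5.043 → round up → 6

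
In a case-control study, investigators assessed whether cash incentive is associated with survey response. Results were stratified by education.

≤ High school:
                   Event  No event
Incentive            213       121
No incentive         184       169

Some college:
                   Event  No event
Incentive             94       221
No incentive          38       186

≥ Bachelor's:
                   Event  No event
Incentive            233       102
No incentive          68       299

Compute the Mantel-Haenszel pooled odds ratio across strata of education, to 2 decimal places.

OR_MH = Σ(aᵢdᵢ/nᵢ) / Σ(bᵢcᵢ/nᵢ), where nᵢ is the stratum total.
Stratum 1 (≤ High school): n = 687; a·d/n = 213·169/687 = 52.3974; b·c/n = 121·184/687 = 32.4076
Stratum 2 (Some college): n = 539; a·d/n = 94·186/539 = 32.4378; b·c/n = 221·38/539 = 15.5807
Stratum 3 (≥ Bachelor's): n = 702; a·d/n = 233·299/702 = 99.2407; b·c/n = 102·68/702 = 9.8803
OR_MH = (52.3974 + 32.4378 + 99.2407) / (32.4076 + 15.5807 + 9.8803) = 184.0760 / 57.8686 = 3.18093

3.18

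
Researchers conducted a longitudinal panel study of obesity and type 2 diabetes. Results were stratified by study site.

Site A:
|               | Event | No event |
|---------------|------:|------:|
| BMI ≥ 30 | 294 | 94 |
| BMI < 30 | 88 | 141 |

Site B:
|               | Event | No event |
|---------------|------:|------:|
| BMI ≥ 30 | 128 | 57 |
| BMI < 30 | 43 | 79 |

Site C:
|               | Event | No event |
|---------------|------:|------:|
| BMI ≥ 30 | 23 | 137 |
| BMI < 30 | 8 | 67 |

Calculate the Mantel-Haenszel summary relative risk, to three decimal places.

1.930

RR_MH = Σ(aᵢ·n₀ᵢ/nᵢ) / Σ(cᵢ·n₁ᵢ/nᵢ), with n₁ᵢ = aᵢ+bᵢ (exposed), n₀ᵢ = cᵢ+dᵢ (unexposed), nᵢ = n₁ᵢ+n₀ᵢ.
Stratum 1 (Site A): n₁ = 388, n₀ = 229, n = 617; a·n₀/n = 294·229/617 = 109.1183; c·n₁/n = 88·388/617 = 55.3387
Stratum 2 (Site B): n₁ = 185, n₀ = 122, n = 307; a·n₀/n = 128·122/307 = 50.8664; c·n₁/n = 43·185/307 = 25.9121
Stratum 3 (Site C): n₁ = 160, n₀ = 75, n = 235; a·n₀/n = 23·75/235 = 7.3404; c·n₁/n = 8·160/235 = 5.4468
RR_MH = (109.1183 + 50.8664 + 7.3404) / (55.3387 + 25.9121 + 5.4468) = 167.3252 / 86.6976 = 1.92999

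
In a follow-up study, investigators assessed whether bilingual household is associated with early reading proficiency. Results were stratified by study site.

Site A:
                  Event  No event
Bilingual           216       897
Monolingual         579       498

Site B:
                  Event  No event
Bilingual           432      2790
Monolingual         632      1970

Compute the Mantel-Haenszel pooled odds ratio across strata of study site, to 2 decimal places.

0.36

OR_MH = Σ(aᵢdᵢ/nᵢ) / Σ(bᵢcᵢ/nᵢ), where nᵢ is the stratum total.
Stratum 1 (Site A): n = 2190; a·d/n = 216·498/2190 = 49.1178; b·c/n = 897·579/2190 = 237.1521
Stratum 2 (Site B): n = 5824; a·d/n = 432·1970/5824 = 146.1264; b·c/n = 2790·632/5824 = 302.7610
OR_MH = (49.1178 + 146.1264) / (237.1521 + 302.7610) = 195.2442 / 539.9130 = 0.36162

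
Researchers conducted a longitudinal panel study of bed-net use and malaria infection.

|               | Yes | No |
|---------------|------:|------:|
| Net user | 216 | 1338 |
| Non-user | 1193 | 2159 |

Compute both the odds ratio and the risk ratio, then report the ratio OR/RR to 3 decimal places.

0.748

Cells: a = 216, b = 1338, c = 1193, d = 2159.
OR = (216·2159)/(1338·1193) = 466344/1596234 = 0.29215
Risk in exposed = 216/1554 = 0.13900; risk in unexposed = 1193/3352 = 0.35591; RR = 0.39054
OR/RR = 0.29215 / 0.39054 = 0.74807
The outcome is not rare, so the OR lies further from 1 than the RR.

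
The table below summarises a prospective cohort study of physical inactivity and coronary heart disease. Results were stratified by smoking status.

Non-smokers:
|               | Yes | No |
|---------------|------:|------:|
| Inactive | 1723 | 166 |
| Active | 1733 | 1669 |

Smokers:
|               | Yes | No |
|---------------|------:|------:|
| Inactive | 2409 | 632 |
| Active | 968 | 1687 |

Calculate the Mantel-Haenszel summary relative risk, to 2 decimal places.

RR_MH = Σ(aᵢ·n₀ᵢ/nᵢ) / Σ(cᵢ·n₁ᵢ/nᵢ), with n₁ᵢ = aᵢ+bᵢ (exposed), n₀ᵢ = cᵢ+dᵢ (unexposed), nᵢ = n₁ᵢ+n₀ᵢ.
Stratum 1 (Non-smokers): n₁ = 1889, n₀ = 3402, n = 5291; a·n₀/n = 1723·3402/5291 = 1107.8522; c·n₁/n = 1733·1889/5291 = 618.7180
Stratum 2 (Smokers): n₁ = 3041, n₀ = 2655, n = 5696; a·n₀/n = 2409·2655/5696 = 1122.8748; c·n₁/n = 968·3041/5696 = 516.7992
RR_MH = (1107.8522 + 1122.8748) / (618.7180 + 516.7992) = 2230.7270 / 1135.5172 = 1.96450

1.96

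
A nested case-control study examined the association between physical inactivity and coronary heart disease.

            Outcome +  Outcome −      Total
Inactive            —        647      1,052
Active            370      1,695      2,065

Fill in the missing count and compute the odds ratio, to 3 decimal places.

The missing cell is in the exposed row: 1052 − 647 = 405.
So a = 405, b = 647, c = 370, d = 1695.
OR = (a·d)/(b·c) = (405 × 1695) / (647 × 370) = 686475 / 239390 = 2.86760

2.868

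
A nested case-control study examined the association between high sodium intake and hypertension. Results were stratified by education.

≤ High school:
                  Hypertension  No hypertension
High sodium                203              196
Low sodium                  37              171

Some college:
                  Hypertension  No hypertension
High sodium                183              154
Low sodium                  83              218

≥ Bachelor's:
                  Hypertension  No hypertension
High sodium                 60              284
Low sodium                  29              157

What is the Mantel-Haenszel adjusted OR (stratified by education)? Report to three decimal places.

2.893

OR_MH = Σ(aᵢdᵢ/nᵢ) / Σ(bᵢcᵢ/nᵢ), where nᵢ is the stratum total.
Stratum 1 (≤ High school): n = 607; a·d/n = 203·171/607 = 57.1878; b·c/n = 196·37/607 = 11.9473
Stratum 2 (Some college): n = 638; a·d/n = 183·218/638 = 62.5298; b·c/n = 154·83/638 = 20.0345
Stratum 3 (≥ Bachelor's): n = 530; a·d/n = 60·157/530 = 17.7736; b·c/n = 284·29/530 = 15.5396
OR_MH = (57.1878 + 62.5298 + 17.7736) / (11.9473 + 20.0345 + 15.5396) = 137.4912 / 47.5214 = 2.89325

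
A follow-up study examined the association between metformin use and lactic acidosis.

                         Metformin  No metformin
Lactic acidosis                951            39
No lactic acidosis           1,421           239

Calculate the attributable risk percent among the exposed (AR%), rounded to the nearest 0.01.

Reading the table with exposure as columns: a = 951 (Metformin, case), b = 1421 (Metformin, non-case), c = 39 (No metformin, case), d = 239.
Risk in exposed = 951/2372 = 0.40093; risk in unexposed = 39/278 = 0.14029.
RR = 0.40093/0.14029 = 2.85789
AR% = (RR − 1)/RR × 100 = (2.85789 − 1)/2.85789 × 100 = 65.0092%

65.01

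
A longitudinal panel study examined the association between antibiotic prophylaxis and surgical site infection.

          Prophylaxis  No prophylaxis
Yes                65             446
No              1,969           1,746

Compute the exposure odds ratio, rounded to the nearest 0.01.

0.13

Reading the table with exposure as columns: a = 65 (Prophylaxis, case), b = 1969 (Prophylaxis, non-case), c = 446 (No prophylaxis, case), d = 1746.
OR = (a·d)/(b·c) = (65 × 1746) / (1969 × 446) = 113490 / 878174 = 0.12923
Exposure is associated with lower odds of surgical site infection (OR = 0.13 < 1).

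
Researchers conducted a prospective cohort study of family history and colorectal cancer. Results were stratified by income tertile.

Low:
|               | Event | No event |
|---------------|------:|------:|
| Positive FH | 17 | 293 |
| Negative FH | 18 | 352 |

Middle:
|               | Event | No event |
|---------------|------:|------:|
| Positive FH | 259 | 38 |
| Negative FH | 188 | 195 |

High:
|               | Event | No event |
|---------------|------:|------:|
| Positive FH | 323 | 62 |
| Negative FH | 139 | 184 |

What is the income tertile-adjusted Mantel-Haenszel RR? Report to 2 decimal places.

1.82

RR_MH = Σ(aᵢ·n₀ᵢ/nᵢ) / Σ(cᵢ·n₁ᵢ/nᵢ), with n₁ᵢ = aᵢ+bᵢ (exposed), n₀ᵢ = cᵢ+dᵢ (unexposed), nᵢ = n₁ᵢ+n₀ᵢ.
Stratum 1 (Low): n₁ = 310, n₀ = 370, n = 680; a·n₀/n = 17·370/680 = 9.2500; c·n₁/n = 18·310/680 = 8.2059
Stratum 2 (Middle): n₁ = 297, n₀ = 383, n = 680; a·n₀/n = 259·383/680 = 145.8779; c·n₁/n = 188·297/680 = 82.1118
Stratum 3 (High): n₁ = 385, n₀ = 323, n = 708; a·n₀/n = 323·323/708 = 147.3573; c·n₁/n = 139·385/708 = 75.5862
RR_MH = (9.2500 + 145.8779 + 147.3573) / (8.2059 + 82.1118 + 75.5862) = 302.4853 / 165.9038 = 1.82326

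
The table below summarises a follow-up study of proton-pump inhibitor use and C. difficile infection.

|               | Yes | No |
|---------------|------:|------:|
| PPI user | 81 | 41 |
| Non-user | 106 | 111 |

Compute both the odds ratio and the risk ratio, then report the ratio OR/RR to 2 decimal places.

Cells: a = 81, b = 41, c = 106, d = 111.
OR = (81·111)/(41·106) = 8991/4346 = 2.06880
Risk in exposed = 81/122 = 0.66393; risk in unexposed = 106/217 = 0.48848; RR = 1.35919
OR/RR = 2.06880 / 1.35919 = 1.52209
The outcome is not rare, so the OR lies further from 1 than the RR.

1.52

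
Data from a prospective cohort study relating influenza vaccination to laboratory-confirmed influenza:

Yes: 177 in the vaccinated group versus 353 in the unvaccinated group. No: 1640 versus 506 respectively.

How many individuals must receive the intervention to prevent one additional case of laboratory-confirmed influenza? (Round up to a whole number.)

Risk in treated group = 177/1817 = 0.09741; risk in control = 353/859 = 0.41094.
Absolute risk reduction = 0.41094 − 0.09741 = 0.31353
NNT = 1 / ARR = 1 / 0.31353 = 3.189 → round up → 4

4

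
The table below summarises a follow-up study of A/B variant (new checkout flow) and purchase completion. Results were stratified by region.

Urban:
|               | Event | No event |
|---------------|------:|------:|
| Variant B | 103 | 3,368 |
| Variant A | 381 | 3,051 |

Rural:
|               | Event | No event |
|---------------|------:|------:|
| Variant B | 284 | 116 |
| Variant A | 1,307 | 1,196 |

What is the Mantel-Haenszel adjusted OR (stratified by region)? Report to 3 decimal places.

0.683

OR_MH = Σ(aᵢdᵢ/nᵢ) / Σ(bᵢcᵢ/nᵢ), where nᵢ is the stratum total.
Stratum 1 (Urban): n = 6903; a·d/n = 103·3051/6903 = 45.5241; b·c/n = 3368·381/6903 = 185.8914
Stratum 2 (Rural): n = 2903; a·d/n = 284·1196/2903 = 117.0045; b·c/n = 116·1307/2903 = 52.2260
OR_MH = (45.5241 + 117.0045) / (185.8914 + 52.2260) = 162.5286 / 238.1173 = 0.68256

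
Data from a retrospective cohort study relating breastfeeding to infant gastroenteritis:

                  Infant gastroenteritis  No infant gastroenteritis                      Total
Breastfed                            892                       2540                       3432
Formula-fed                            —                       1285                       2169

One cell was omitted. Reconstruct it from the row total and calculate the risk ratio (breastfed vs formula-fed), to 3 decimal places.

The missing cell is in the unexposed row: 2169 − 1285 = 884.
So a = 892, b = 2540, c = 884, d = 1285.
RR = [a/(a+b)] / [c/(c+d)] = (892/3432) / (884/2169) = 0.25991/0.40756 = 0.63771

0.638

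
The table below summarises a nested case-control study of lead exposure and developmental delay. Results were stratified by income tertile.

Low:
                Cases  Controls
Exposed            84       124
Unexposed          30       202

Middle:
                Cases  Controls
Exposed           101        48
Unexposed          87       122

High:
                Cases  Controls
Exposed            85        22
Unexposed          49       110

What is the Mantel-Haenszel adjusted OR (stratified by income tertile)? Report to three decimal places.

4.473

OR_MH = Σ(aᵢdᵢ/nᵢ) / Σ(bᵢcᵢ/nᵢ), where nᵢ is the stratum total.
Stratum 1 (Low): n = 440; a·d/n = 84·202/440 = 38.5636; b·c/n = 124·30/440 = 8.4545
Stratum 2 (Middle): n = 358; a·d/n = 101·122/358 = 34.4190; b·c/n = 48·87/358 = 11.6648
Stratum 3 (High): n = 266; a·d/n = 85·110/266 = 35.1504; b·c/n = 22·49/266 = 4.0526
OR_MH = (38.5636 + 34.4190 + 35.1504) / (8.4545 + 11.6648 + 4.0526) = 108.1330 / 24.1720 = 4.47349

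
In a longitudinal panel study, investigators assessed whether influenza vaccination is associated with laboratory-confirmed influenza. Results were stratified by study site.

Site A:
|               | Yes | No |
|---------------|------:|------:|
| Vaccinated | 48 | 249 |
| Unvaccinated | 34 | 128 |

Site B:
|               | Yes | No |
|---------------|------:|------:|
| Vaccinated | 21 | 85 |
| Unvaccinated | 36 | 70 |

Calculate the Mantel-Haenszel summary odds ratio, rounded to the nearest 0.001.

0.618

OR_MH = Σ(aᵢdᵢ/nᵢ) / Σ(bᵢcᵢ/nᵢ), where nᵢ is the stratum total.
Stratum 1 (Site A): n = 459; a·d/n = 48·128/459 = 13.3856; b·c/n = 249·34/459 = 18.4444
Stratum 2 (Site B): n = 212; a·d/n = 21·70/212 = 6.9340; b·c/n = 85·36/212 = 14.4340
OR_MH = (13.3856 + 6.9340) / (18.4444 + 14.4340) = 20.3196 / 32.8784 = 0.61802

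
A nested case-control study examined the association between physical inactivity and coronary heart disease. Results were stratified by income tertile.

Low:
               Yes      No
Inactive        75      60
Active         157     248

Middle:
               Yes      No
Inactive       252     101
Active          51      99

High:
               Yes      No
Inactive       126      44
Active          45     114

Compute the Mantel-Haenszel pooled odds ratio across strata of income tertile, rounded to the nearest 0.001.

3.789

OR_MH = Σ(aᵢdᵢ/nᵢ) / Σ(bᵢcᵢ/nᵢ), where nᵢ is the stratum total.
Stratum 1 (Low): n = 540; a·d/n = 75·248/540 = 34.4444; b·c/n = 60·157/540 = 17.4444
Stratum 2 (Middle): n = 503; a·d/n = 252·99/503 = 49.5984; b·c/n = 101·51/503 = 10.2406
Stratum 3 (High): n = 329; a·d/n = 126·114/329 = 43.6596; b·c/n = 44·45/329 = 6.0182
OR_MH = (34.4444 + 49.5984 + 43.6596) / (17.4444 + 10.2406 + 6.0182) = 127.7024 / 33.7032 = 3.78903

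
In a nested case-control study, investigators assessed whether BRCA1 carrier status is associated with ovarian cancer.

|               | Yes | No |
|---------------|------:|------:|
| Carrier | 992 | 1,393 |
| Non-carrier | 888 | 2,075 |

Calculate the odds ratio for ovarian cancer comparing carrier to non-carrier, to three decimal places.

Cells: a = 992, b = 1393, c = 888, d = 2075.
OR = (a·d)/(b·c) = (992 × 2075) / (1393 × 888) = 2058400 / 1236984 = 1.66405
The odds of ovarian cancer are about 1.66 times as high in the carrier group.

1.664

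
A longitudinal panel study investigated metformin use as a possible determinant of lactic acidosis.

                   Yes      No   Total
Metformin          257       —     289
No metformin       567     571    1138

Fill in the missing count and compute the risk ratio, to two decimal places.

1.78

The missing cell is in the exposed row: 289 − 257 = 32.
So a = 257, b = 32, c = 567, d = 571.
RR = [a/(a+b)] / [c/(c+d)] = (257/289) / (567/1138) = 0.88927/0.49824 = 1.78482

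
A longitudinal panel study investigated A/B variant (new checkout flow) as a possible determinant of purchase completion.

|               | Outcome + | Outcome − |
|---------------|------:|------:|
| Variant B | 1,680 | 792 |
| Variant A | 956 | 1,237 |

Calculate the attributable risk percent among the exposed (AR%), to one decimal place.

35.9

Cells: a = 1680, b = 792, c = 956, d = 1237.
Risk in exposed = 1680/2472 = 0.67961; risk in unexposed = 956/2193 = 0.43593.
RR = 0.67961/0.43593 = 1.55898
AR% = (RR − 1)/RR × 100 = (1.55898 − 1)/1.55898 × 100 = 35.8556%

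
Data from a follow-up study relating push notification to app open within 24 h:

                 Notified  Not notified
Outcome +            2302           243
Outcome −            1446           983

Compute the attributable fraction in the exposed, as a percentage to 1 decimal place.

67.7

Reading the table with exposure as columns: a = 2302 (Notified, case), b = 1446 (Notified, non-case), c = 243 (Not notified, case), d = 983.
Risk in exposed = 2302/3748 = 0.61419; risk in unexposed = 243/1226 = 0.19821.
RR = 0.61419/0.19821 = 3.09877
AR% = (RR − 1)/RR × 100 = (3.09877 − 1)/3.09877 × 100 = 67.7292%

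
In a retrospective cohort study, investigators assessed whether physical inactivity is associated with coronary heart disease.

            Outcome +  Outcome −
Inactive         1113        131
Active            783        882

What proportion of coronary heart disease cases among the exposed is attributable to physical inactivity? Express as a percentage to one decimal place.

47.4

Cells: a = 1113, b = 131, c = 783, d = 882.
Risk in exposed = 1113/1244 = 0.89469; risk in unexposed = 783/1665 = 0.47027.
RR = 0.89469/0.47027 = 1.90251
AR% = (RR − 1)/RR × 100 = (1.90251 − 1)/1.90251 × 100 = 47.4379%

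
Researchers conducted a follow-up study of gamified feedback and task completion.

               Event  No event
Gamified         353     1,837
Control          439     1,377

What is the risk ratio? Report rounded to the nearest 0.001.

Cells: a = 353, b = 1837, c = 439, d = 1377.
Risk in exposed = 353/2190 = 0.16119; risk in unexposed = 439/1816 = 0.24174.
RR = 0.16119 / 0.24174 = 0.66678
The risk is 33% lower among the exposed than among the unexposed.

0.667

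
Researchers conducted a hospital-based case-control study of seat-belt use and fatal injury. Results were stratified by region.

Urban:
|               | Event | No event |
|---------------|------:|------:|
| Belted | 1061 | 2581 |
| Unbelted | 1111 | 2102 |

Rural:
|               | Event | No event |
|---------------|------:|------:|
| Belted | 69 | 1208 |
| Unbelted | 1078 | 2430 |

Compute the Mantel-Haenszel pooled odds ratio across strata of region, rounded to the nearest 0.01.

OR_MH = Σ(aᵢdᵢ/nᵢ) / Σ(bᵢcᵢ/nᵢ), where nᵢ is the stratum total.
Stratum 1 (Urban): n = 6855; a·d/n = 1061·2102/6855 = 325.3424; b·c/n = 2581·1111/6855 = 418.3065
Stratum 2 (Rural): n = 4785; a·d/n = 69·2430/4785 = 35.0408; b·c/n = 1208·1078/4785 = 272.1471
OR_MH = (325.3424 + 35.0408) / (418.3065 + 272.1471) = 360.3831 / 690.4536 = 0.52195

0.52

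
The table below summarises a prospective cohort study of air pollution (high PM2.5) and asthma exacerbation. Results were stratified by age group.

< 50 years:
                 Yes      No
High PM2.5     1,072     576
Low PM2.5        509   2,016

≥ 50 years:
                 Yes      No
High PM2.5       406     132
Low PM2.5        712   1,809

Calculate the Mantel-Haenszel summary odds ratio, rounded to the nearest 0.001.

7.506

OR_MH = Σ(aᵢdᵢ/nᵢ) / Σ(bᵢcᵢ/nᵢ), where nᵢ is the stratum total.
Stratum 1 (< 50 years): n = 4173; a·d/n = 1072·2016/4173 = 517.8893; b·c/n = 576·509/4173 = 70.2574
Stratum 2 (≥ 50 years): n = 3059; a·d/n = 406·1809/3059 = 240.0961; b·c/n = 132·712/3059 = 30.7238
OR_MH = (517.8893 + 240.0961) / (70.2574 + 30.7238) = 757.9854 / 100.9811 = 7.50621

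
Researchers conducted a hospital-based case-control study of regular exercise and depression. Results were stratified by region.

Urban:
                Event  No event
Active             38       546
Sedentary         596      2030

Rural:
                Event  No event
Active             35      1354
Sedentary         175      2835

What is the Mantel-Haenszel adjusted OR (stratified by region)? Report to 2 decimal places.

OR_MH = Σ(aᵢdᵢ/nᵢ) / Σ(bᵢcᵢ/nᵢ), where nᵢ is the stratum total.
Stratum 1 (Urban): n = 3210; a·d/n = 38·2030/3210 = 24.0312; b·c/n = 546·596/3210 = 101.3757
Stratum 2 (Rural): n = 4399; a·d/n = 35·2835/4399 = 22.5563; b·c/n = 1354·175/4399 = 53.8645
OR_MH = (24.0312 + 22.5563) / (101.3757 + 53.8645) = 46.5874 / 155.2402 = 0.30010

0.30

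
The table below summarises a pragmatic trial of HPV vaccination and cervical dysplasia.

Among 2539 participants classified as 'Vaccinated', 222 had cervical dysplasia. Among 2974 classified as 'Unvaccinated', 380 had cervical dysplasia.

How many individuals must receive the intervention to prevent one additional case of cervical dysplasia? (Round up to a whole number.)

Risk in treated group = 222/2539 = 0.08744; risk in control = 380/2974 = 0.12777.
Absolute risk reduction = 0.12777 − 0.08744 = 0.04034
NNT = 1 / ARR = 1 / 0.04034 = 24.790 → round up → 25

25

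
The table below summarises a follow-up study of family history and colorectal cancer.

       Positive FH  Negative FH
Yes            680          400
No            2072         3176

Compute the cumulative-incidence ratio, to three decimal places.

Reading the table with exposure as columns: a = 680 (Positive FH, case), b = 2072 (Positive FH, non-case), c = 400 (Negative FH, case), d = 3176.
Risk in exposed = 680/2752 = 0.24709; risk in unexposed = 400/3576 = 0.11186.
RR = 0.24709 / 0.11186 = 2.20901
The risk among the exposed is 2.21 times that among the unexposed.

2.209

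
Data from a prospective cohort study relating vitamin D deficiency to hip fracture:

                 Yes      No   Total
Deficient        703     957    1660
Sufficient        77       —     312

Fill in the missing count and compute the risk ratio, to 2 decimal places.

The missing cell is in the unexposed row: 312 − 77 = 235.
So a = 703, b = 957, c = 77, d = 235.
RR = [a/(a+b)] / [c/(c+d)] = (703/1660) / (77/312) = 0.42349/0.24679 = 1.71598

1.72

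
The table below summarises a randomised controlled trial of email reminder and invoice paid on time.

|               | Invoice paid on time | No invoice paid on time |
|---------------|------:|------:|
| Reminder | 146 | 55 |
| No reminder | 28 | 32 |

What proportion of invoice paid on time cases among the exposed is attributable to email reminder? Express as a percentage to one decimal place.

35.8

Cells: a = 146, b = 55, c = 28, d = 32.
Risk in exposed = 146/201 = 0.72637; risk in unexposed = 28/60 = 0.46667.
RR = 0.72637/0.46667 = 1.55650
AR% = (RR − 1)/RR × 100 = (1.55650 − 1)/1.55650 × 100 = 35.7534%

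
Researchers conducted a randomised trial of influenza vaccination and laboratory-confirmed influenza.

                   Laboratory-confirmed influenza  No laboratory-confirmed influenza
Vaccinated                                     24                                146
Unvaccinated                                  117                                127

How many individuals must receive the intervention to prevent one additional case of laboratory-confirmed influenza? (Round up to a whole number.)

Risk in treated group = 24/170 = 0.14118; risk in control = 117/244 = 0.47951.
Absolute risk reduction = 0.47951 − 0.14118 = 0.33833
NNT = 1 / ARR = 1 / 0.33833 = 2.956 → round up → 3

3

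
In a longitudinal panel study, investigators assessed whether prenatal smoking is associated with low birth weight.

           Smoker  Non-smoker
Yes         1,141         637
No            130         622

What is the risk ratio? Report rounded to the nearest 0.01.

1.77

Reading the table with exposure as columns: a = 1141 (Smoker, case), b = 130 (Smoker, non-case), c = 637 (Non-smoker, case), d = 622.
Risk in exposed = 1141/1271 = 0.89772; risk in unexposed = 637/1259 = 0.50596.
RR = 0.89772 / 0.50596 = 1.77430
The risk among the exposed is 1.77 times that among the unexposed.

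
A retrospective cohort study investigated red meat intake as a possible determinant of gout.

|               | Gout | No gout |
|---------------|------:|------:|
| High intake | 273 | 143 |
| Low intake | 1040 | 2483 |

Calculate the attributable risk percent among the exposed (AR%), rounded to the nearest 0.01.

55.02

Cells: a = 273, b = 143, c = 1040, d = 2483.
Risk in exposed = 273/416 = 0.65625; risk in unexposed = 1040/3523 = 0.29520.
RR = 0.65625/0.29520 = 2.22305
AR% = (RR − 1)/RR × 100 = (2.22305 − 1)/2.22305 × 100 = 55.0167%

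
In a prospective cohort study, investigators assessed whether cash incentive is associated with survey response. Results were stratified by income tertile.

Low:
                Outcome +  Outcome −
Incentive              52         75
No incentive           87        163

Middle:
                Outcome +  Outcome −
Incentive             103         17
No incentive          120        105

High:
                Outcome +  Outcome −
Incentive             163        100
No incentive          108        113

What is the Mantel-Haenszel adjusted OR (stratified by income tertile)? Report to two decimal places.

2.02

OR_MH = Σ(aᵢdᵢ/nᵢ) / Σ(bᵢcᵢ/nᵢ), where nᵢ is the stratum total.
Stratum 1 (Low): n = 377; a·d/n = 52·163/377 = 22.4828; b·c/n = 75·87/377 = 17.3077
Stratum 2 (Middle): n = 345; a·d/n = 103·105/345 = 31.3478; b·c/n = 17·120/345 = 5.9130
Stratum 3 (High): n = 484; a·d/n = 163·113/484 = 38.0558; b·c/n = 100·108/484 = 22.3140
OR_MH = (22.4828 + 31.3478 + 38.0558) / (17.3077 + 5.9130 + 22.3140) = 91.8864 / 45.5348 = 2.01794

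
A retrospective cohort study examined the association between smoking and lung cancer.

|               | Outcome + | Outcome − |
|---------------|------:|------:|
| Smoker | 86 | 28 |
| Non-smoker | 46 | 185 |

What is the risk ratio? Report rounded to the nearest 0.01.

3.79

Cells: a = 86, b = 28, c = 46, d = 185.
Risk in exposed = 86/114 = 0.75439; risk in unexposed = 46/231 = 0.19913.
RR = 0.75439 / 0.19913 = 3.78833
The risk among the exposed is 3.79 times that among the unexposed.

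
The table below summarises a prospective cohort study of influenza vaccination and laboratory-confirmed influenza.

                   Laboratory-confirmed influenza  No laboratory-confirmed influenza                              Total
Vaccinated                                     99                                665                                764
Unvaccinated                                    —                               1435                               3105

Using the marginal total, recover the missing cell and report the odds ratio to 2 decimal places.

0.13

The missing cell is in the unexposed row: 3105 − 1435 = 1670.
So a = 99, b = 665, c = 1670, d = 1435.
OR = (a·d)/(b·c) = (99 × 1435) / (665 × 1670) = 142065 / 1110550 = 0.12792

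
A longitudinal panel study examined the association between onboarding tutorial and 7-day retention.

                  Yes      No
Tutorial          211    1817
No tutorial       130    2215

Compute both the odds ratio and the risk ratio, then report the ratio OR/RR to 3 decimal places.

1.054

Cells: a = 211, b = 1817, c = 130, d = 2215.
OR = (211·2215)/(1817·130) = 467365/236210 = 1.97860
Risk in exposed = 211/2028 = 0.10404; risk in unexposed = 130/2345 = 0.05544; RR = 1.87678
OR/RR = 1.97860 / 1.87678 = 1.05425
The outcome is not rare, so the OR lies further from 1 than the RR.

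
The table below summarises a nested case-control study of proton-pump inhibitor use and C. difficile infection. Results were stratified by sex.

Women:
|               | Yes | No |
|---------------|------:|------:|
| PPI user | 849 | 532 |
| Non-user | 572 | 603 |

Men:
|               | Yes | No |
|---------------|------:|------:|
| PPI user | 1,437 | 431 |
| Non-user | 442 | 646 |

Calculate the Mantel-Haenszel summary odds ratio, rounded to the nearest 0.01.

OR_MH = Σ(aᵢdᵢ/nᵢ) / Σ(bᵢcᵢ/nᵢ), where nᵢ is the stratum total.
Stratum 1 (Women): n = 2556; a·d/n = 849·603/2556 = 200.2923; b·c/n = 532·572/2556 = 119.0548
Stratum 2 (Men): n = 2956; a·d/n = 1437·646/2956 = 314.0399; b·c/n = 431·442/2956 = 64.4459
OR_MH = (200.2923 + 314.0399) / (119.0548 + 64.4459) = 514.3322 / 183.5006 = 2.80289

2.80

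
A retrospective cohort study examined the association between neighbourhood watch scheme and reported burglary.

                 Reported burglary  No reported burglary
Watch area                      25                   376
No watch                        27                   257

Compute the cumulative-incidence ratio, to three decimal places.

Cells: a = 25, b = 376, c = 27, d = 257.
Risk in exposed = 25/401 = 0.06234; risk in unexposed = 27/284 = 0.09507.
RR = 0.06234 / 0.09507 = 0.65577
The risk is 34% lower among the exposed than among the unexposed.

0.656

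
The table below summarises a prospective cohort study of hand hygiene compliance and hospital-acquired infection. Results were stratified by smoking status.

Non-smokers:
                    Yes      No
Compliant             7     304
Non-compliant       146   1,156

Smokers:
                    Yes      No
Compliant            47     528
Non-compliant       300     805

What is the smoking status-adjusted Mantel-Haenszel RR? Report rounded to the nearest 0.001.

RR_MH = Σ(aᵢ·n₀ᵢ/nᵢ) / Σ(cᵢ·n₁ᵢ/nᵢ), with n₁ᵢ = aᵢ+bᵢ (exposed), n₀ᵢ = cᵢ+dᵢ (unexposed), nᵢ = n₁ᵢ+n₀ᵢ.
Stratum 1 (Non-smokers): n₁ = 311, n₀ = 1302, n = 1613; a·n₀/n = 7·1302/1613 = 5.6503; c·n₁/n = 146·311/1613 = 28.1500
Stratum 2 (Smokers): n₁ = 575, n₀ = 1105, n = 1680; a·n₀/n = 47·1105/1680 = 30.9137; c·n₁/n = 300·575/1680 = 102.6786
RR_MH = (5.6503 + 30.9137) / (28.1500 + 102.6786) = 36.5640 / 130.8286 = 0.27948

0.279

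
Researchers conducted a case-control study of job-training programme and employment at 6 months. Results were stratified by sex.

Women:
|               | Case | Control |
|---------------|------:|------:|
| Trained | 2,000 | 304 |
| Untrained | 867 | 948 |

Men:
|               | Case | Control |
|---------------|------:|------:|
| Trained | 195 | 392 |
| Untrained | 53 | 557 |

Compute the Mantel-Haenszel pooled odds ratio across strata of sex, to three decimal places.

OR_MH = Σ(aᵢdᵢ/nᵢ) / Σ(bᵢcᵢ/nᵢ), where nᵢ is the stratum total.
Stratum 1 (Women): n = 4119; a·d/n = 2000·948/4119 = 460.3059; b·c/n = 304·867/4119 = 63.9883
Stratum 2 (Men): n = 1197; a·d/n = 195·557/1197 = 90.7393; b·c/n = 392·53/1197 = 17.3567
OR_MH = (460.3059 + 90.7393) / (63.9883 + 17.3567) = 551.0452 / 81.3451 = 6.77417

6.774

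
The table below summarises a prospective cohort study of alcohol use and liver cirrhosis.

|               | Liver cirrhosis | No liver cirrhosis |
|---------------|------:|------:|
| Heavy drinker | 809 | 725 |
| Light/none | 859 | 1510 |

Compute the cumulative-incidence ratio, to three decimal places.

Cells: a = 809, b = 725, c = 859, d = 1510.
Risk in exposed = 809/1534 = 0.52738; risk in unexposed = 859/2369 = 0.36260.
RR = 0.52738 / 0.36260 = 1.45444
The risk among the exposed is 1.45 times that among the unexposed.

1.454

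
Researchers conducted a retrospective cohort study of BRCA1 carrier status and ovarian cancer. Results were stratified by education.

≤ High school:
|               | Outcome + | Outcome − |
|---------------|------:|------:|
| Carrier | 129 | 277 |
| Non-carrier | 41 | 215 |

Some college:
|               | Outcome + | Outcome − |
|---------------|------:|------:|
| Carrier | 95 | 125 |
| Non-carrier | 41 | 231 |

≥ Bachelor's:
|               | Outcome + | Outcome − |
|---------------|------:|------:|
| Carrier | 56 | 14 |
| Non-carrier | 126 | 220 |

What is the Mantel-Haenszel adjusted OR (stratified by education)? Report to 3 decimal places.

OR_MH = Σ(aᵢdᵢ/nᵢ) / Σ(bᵢcᵢ/nᵢ), where nᵢ is the stratum total.
Stratum 1 (≤ High school): n = 662; a·d/n = 129·215/662 = 41.8958; b·c/n = 277·41/662 = 17.1556
Stratum 2 (Some college): n = 492; a·d/n = 95·231/492 = 44.6037; b·c/n = 125·41/492 = 10.4167
Stratum 3 (≥ Bachelor's): n = 416; a·d/n = 56·220/416 = 29.6154; b·c/n = 14·126/416 = 4.2404
OR_MH = (41.8958 + 44.6037 + 29.6154) / (17.1556 + 10.4167 + 4.2404) = 116.1148 / 31.8126 = 3.64996

3.650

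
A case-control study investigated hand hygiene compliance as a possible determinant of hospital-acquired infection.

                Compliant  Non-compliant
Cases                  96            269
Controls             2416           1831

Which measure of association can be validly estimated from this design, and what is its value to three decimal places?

0.270

Reading the table with exposure as columns: a = 96 (Compliant, case), b = 2416 (Compliant, non-case), c = 269 (Non-compliant, case), d = 1831.
This is a case-control study: participants were sampled on outcome status, so risks in the source population cannot be estimated directly — relative risk is not valid here. The odds ratio is the appropriate measure.
OR = (a·d)/(b·c) = (96 × 1831) / (2416 × 269) = 175776 / 649904 = 0.27046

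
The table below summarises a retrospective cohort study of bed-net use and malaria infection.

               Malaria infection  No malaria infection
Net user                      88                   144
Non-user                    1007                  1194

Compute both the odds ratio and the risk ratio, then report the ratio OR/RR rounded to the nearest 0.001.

0.874

Cells: a = 88, b = 144, c = 1007, d = 1194.
OR = (88·1194)/(144·1007) = 105072/145008 = 0.72459
Risk in exposed = 88/232 = 0.37931; risk in unexposed = 1007/2201 = 0.45752; RR = 0.82906
OR/RR = 0.72459 / 0.82906 = 0.87400
The outcome is not rare, so the OR lies further from 1 than the RR.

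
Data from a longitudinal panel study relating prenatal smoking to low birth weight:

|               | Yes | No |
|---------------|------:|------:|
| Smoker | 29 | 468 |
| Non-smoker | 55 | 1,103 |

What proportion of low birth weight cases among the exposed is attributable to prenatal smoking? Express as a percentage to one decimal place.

Cells: a = 29, b = 468, c = 55, d = 1103.
Risk in exposed = 29/497 = 0.05835; risk in unexposed = 55/1158 = 0.04750.
RR = 0.05835/0.04750 = 1.22853
AR% = (RR − 1)/RR × 100 = (1.22853 − 1)/1.22853 × 100 = 18.6022%

18.6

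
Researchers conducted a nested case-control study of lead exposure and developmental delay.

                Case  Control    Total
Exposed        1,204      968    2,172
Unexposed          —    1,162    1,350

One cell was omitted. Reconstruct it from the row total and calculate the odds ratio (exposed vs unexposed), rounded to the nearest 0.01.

The missing cell is in the unexposed row: 1350 − 1162 = 188.
So a = 1204, b = 968, c = 188, d = 1162.
OR = (a·d)/(b·c) = (1204 × 1162) / (968 × 188) = 1399048 / 181984 = 7.68775

7.69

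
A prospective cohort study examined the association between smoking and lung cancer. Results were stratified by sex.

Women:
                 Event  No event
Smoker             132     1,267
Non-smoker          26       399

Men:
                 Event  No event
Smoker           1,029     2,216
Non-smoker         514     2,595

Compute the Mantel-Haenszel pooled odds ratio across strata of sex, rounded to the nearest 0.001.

2.276

OR_MH = Σ(aᵢdᵢ/nᵢ) / Σ(bᵢcᵢ/nᵢ), where nᵢ is the stratum total.
Stratum 1 (Women): n = 1824; a·d/n = 132·399/1824 = 28.8750; b·c/n = 1267·26/1824 = 18.0603
Stratum 2 (Men): n = 6354; a·d/n = 1029·2595/6354 = 420.2479; b·c/n = 2216·514/6354 = 179.2609
OR_MH = (28.8750 + 420.2479) / (18.0603 + 179.2609) = 449.1229 / 197.3212 = 2.27610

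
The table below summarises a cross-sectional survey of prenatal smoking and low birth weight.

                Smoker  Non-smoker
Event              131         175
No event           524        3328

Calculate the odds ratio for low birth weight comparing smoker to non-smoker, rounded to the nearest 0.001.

Reading the table with exposure as columns: a = 131 (Smoker, case), b = 524 (Smoker, non-case), c = 175 (Non-smoker, case), d = 3328.
OR = (a·d)/(b·c) = (131 × 3328) / (524 × 175) = 435968 / 91700 = 4.75429
The odds of low birth weight are about 4.75 times as high in the smoker group.

4.754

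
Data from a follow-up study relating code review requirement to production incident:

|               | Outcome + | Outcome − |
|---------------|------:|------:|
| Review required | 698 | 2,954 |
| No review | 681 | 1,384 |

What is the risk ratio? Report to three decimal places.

0.580

Cells: a = 698, b = 2954, c = 681, d = 1384.
Risk in exposed = 698/3652 = 0.19113; risk in unexposed = 681/2065 = 0.32978.
RR = 0.19113 / 0.32978 = 0.57956
The risk is 42% lower among the exposed than among the unexposed.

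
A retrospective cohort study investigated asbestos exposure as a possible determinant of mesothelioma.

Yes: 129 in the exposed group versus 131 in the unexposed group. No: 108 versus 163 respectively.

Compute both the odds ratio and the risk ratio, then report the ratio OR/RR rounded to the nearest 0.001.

1.217

From the description: a = 129, b = 108, c = 131, d = 163.
OR = (129·163)/(108·131) = 21027/14148 = 1.48622
Risk in exposed = 129/237 = 0.54430; risk in unexposed = 131/294 = 0.44558; RR = 1.22157
OR/RR = 1.48622 / 1.22157 = 1.21665
The outcome is not rare, so the OR lies further from 1 than the RR.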